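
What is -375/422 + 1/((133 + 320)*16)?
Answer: -1358789/1529328 ≈ -0.88849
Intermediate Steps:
-375/422 + 1/((133 + 320)*16) = -375*1/422 + (1/16)/453 = -375/422 + (1/453)*(1/16) = -375/422 + 1/7248 = -1358789/1529328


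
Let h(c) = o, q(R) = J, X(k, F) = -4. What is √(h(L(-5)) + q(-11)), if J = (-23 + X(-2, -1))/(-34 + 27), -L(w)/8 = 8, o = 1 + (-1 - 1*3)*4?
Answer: I*√546/7 ≈ 3.3381*I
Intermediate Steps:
o = -15 (o = 1 + (-1 - 3)*4 = 1 - 4*4 = 1 - 16 = -15)
L(w) = -64 (L(w) = -8*8 = -64)
J = 27/7 (J = (-23 - 4)/(-34 + 27) = -27/(-7) = -27*(-⅐) = 27/7 ≈ 3.8571)
q(R) = 27/7
h(c) = -15
√(h(L(-5)) + q(-11)) = √(-15 + 27/7) = √(-78/7) = I*√546/7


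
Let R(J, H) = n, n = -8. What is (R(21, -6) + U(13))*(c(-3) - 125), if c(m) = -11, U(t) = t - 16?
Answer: 1496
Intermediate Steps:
U(t) = -16 + t
R(J, H) = -8
(R(21, -6) + U(13))*(c(-3) - 125) = (-8 + (-16 + 13))*(-11 - 125) = (-8 - 3)*(-136) = -11*(-136) = 1496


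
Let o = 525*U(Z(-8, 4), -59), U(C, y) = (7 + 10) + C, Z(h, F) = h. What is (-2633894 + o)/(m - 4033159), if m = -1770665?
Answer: 2629169/5803824 ≈ 0.45301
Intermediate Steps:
U(C, y) = 17 + C
o = 4725 (o = 525*(17 - 8) = 525*9 = 4725)
(-2633894 + o)/(m - 4033159) = (-2633894 + 4725)/(-1770665 - 4033159) = -2629169/(-5803824) = -2629169*(-1/5803824) = 2629169/5803824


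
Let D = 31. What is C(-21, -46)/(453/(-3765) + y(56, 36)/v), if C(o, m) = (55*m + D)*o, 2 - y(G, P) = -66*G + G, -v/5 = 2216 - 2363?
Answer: 71715469/6607 ≈ 10854.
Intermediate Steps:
v = 735 (v = -5*(2216 - 2363) = -5*(-147) = 735)
y(G, P) = 2 + 65*G (y(G, P) = 2 - (-66*G + G) = 2 - (-65)*G = 2 + 65*G)
C(o, m) = o*(31 + 55*m) (C(o, m) = (55*m + 31)*o = (31 + 55*m)*o = o*(31 + 55*m))
C(-21, -46)/(453/(-3765) + y(56, 36)/v) = (-21*(31 + 55*(-46)))/(453/(-3765) + (2 + 65*56)/735) = (-21*(31 - 2530))/(453*(-1/3765) + (2 + 3640)*(1/735)) = (-21*(-2499))/(-151/1255 + 3642*(1/735)) = 52479/(-151/1255 + 1214/245) = 52479/(59463/12299) = 52479*(12299/59463) = 71715469/6607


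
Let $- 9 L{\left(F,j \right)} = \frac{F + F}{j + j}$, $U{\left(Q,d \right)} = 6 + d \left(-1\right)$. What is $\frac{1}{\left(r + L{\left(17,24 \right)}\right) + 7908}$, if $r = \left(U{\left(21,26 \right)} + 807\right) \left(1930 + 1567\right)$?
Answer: $\frac{216}{596170135} \approx 3.6231 \cdot 10^{-7}$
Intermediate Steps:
$U{\left(Q,d \right)} = 6 - d$
$L{\left(F,j \right)} = - \frac{F}{9 j}$ ($L{\left(F,j \right)} = - \frac{\left(F + F\right) \frac{1}{j + j}}{9} = - \frac{2 F \frac{1}{2 j}}{9} = - \frac{F \frac{1}{j}}{9} = - \frac{F}{9 j}$)
$r = 2752139$ ($r = \left(\left(6 - 26\right) + 807\right) \left(1930 + 1567\right) = \left(\left(6 - 26\right) + 807\right) 3497 = \left(-20 + 807\right) 3497 = 787 \cdot 3497 = 2752139$)
$\frac{1}{\left(r + L{\left(17,24 \right)}\right) + 7908} = \frac{1}{\left(2752139 - \frac{17}{9 \cdot 24}\right) + 7908} = \frac{1}{\left(2752139 - \frac{17}{9} \cdot \frac{1}{24}\right) + 7908} = \frac{1}{\left(2752139 - \frac{17}{216}\right) + 7908} = \frac{1}{\frac{594462007}{216} + 7908} = \frac{1}{\frac{596170135}{216}} = \frac{216}{596170135}$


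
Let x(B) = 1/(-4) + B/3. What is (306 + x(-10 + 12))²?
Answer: 13520329/144 ≈ 93891.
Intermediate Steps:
x(B) = -¼ + B/3 (x(B) = 1*(-¼) + B*(⅓) = -¼ + B/3)
(306 + x(-10 + 12))² = (306 + (-¼ + (-10 + 12)/3))² = (306 + (-¼ + (⅓)*2))² = (306 + (-¼ + ⅔))² = (306 + 5/12)² = (3677/12)² = 13520329/144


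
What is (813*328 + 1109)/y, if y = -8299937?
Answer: -267773/8299937 ≈ -0.032262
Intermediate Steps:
(813*328 + 1109)/y = (813*328 + 1109)/(-8299937) = (266664 + 1109)*(-1/8299937) = 267773*(-1/8299937) = -267773/8299937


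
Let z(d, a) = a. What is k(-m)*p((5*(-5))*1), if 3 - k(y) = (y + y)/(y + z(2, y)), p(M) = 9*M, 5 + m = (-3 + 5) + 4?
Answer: -450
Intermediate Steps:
m = 1 (m = -5 + ((-3 + 5) + 4) = -5 + (2 + 4) = -5 + 6 = 1)
k(y) = 2 (k(y) = 3 - (y + y)/(y + y) = 3 - 2*y/(2*y) = 3 - 2*y*1/(2*y) = 3 - 1*1 = 3 - 1 = 2)
k(-m)*p((5*(-5))*1) = 2*(9*((5*(-5))*1)) = 2*(9*(-25*1)) = 2*(9*(-25)) = 2*(-225) = -450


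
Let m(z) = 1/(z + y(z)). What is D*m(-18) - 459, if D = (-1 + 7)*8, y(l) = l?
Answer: -1381/3 ≈ -460.33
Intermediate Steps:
D = 48 (D = 6*8 = 48)
m(z) = 1/(2*z) (m(z) = 1/(z + z) = 1/(2*z))
D*m(-18) - 459 = 48*((1/2)/(-18)) - 459 = 48*((1/2)*(-1/18)) - 459 = 48*(-1/36) - 459 = -4/3 - 459 = -1381/3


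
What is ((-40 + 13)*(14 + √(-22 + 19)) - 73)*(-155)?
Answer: 69905 + 4185*I*√3 ≈ 69905.0 + 7248.6*I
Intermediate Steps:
((-40 + 13)*(14 + √(-22 + 19)) - 73)*(-155) = (-27*(14 + √(-3)) - 73)*(-155) = (-27*(14 + I*√3) - 73)*(-155) = ((-378 - 27*I*√3) - 73)*(-155) = (-451 - 27*I*√3)*(-155) = 69905 + 4185*I*√3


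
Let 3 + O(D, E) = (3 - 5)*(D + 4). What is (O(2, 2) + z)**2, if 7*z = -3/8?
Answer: 710649/3136 ≈ 226.61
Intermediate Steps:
z = -3/56 (z = (-3/8)/7 = (-3*1/8)/7 = (1/7)*(-3/8) = -3/56 ≈ -0.053571)
O(D, E) = -11 - 2*D (O(D, E) = -3 + (3 - 5)*(D + 4) = -3 - 2*(4 + D) = -3 + (-8 - 2*D) = -11 - 2*D)
(O(2, 2) + z)**2 = ((-11 - 2*2) - 3/56)**2 = ((-11 - 4) - 3/56)**2 = (-15 - 3/56)**2 = (-843/56)**2 = 710649/3136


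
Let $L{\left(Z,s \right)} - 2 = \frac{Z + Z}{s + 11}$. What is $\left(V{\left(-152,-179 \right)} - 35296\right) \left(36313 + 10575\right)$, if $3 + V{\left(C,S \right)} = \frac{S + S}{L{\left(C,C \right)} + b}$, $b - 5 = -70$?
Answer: $- \frac{14196731900984}{8579} \approx -1.6548 \cdot 10^{9}$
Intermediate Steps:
$b = -65$ ($b = 5 - 70 = -65$)
$L{\left(Z,s \right)} = 2 + \frac{2 Z}{11 + s}$ ($L{\left(Z,s \right)} = 2 + \frac{Z + Z}{s + 11} = 2 + \frac{2 Z}{11 + s}$)
$V{\left(C,S \right)} = -3 + \frac{2 S}{-65 + \frac{2 \left(11 + 2 C\right)}{11 + C}}$ ($V{\left(C,S \right)} = -3 + \frac{S + S}{\frac{2 \left(11 + C + C\right)}{11 + C} - 65} = -3 + \frac{2 S}{\frac{2 \left(11 + 2 C\right)}{11 + C} - 65} = -3 + \frac{2 S}{-65 + \frac{2 \left(11 + 2 C\right)}{11 + C}}$)
$\left(V{\left(-152,-179 \right)} - 35296\right) \left(36313 + 10575\right) = \left(\frac{66 + 12 \left(-152\right) - \left(11 - 152\right) \left(195 + 2 \left(-179\right)\right)}{693 + 61 \left(-152\right)} - 35296\right) \left(36313 + 10575\right) = \left(\frac{66 - 1824 - - 141 \left(195 - 358\right)}{693 - 9272} - 35296\right) 46888 = \left(\frac{66 - 1824 - \left(-141\right) \left(-163\right)}{-8579} - 35296\right) 46888 = \left(- \frac{66 - 1824 - 22983}{8579} - 35296\right) 46888 = \left(\left(- \frac{1}{8579}\right) \left(-24741\right) - 35296\right) 46888 = \left(\frac{24741}{8579} - 35296\right) 46888 = \left(- \frac{302779643}{8579}\right) 46888 = - \frac{14196731900984}{8579}$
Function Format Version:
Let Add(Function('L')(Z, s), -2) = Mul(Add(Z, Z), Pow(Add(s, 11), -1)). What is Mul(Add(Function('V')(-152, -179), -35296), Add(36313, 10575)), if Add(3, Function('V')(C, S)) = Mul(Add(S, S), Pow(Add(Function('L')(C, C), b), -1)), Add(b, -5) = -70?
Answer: Rational(-14196731900984, 8579) ≈ -1.6548e+9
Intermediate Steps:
b = -65 (b = Add(5, -70) = -65)
Function('L')(Z, s) = Add(2, Mul(2, Z, Pow(Add(11, s), -1))) (Function('L')(Z, s) = Add(2, Mul(Add(Z, Z), Pow(Add(s, 11), -1))) = Add(2, Mul(Mul(2, Z), Pow(Add(11, s), -1))) = Add(2, Mul(2, Z, Pow(Add(11, s), -1))))
Function('V')(C, S) = Add(-3, Mul(2, S, Pow(Add(-65, Mul(2, Pow(Add(11, C), -1), Add(11, Mul(2, C)))), -1))) (Function('V')(C, S) = Add(-3, Mul(Add(S, S), Pow(Add(Mul(2, Pow(Add(11, C), -1), Add(11, C, C)), -65), -1))) = Add(-3, Mul(Mul(2, S), Pow(Add(Mul(2, Pow(Add(11, C), -1), Add(11, Mul(2, C))), -65), -1))) = Add(-3, Mul(Mul(2, S), Pow(Add(-65, Mul(2, Pow(Add(11, C), -1), Add(11, Mul(2, C)))), -1))) = Add(-3, Mul(2, S, Pow(Add(-65, Mul(2, Pow(Add(11, C), -1), Add(11, Mul(2, C)))), -1))))
Mul(Add(Function('V')(-152, -179), -35296), Add(36313, 10575)) = Mul(Add(Mul(Pow(Add(693, Mul(61, -152)), -1), Add(66, Mul(12, -152), Mul(-1, Add(11, -152), Add(195, Mul(2, -179))))), -35296), Add(36313, 10575)) = Mul(Add(Mul(Pow(Add(693, -9272), -1), Add(66, -1824, Mul(-1, -141, Add(195, -358)))), -35296), 46888) = Mul(Add(Mul(Pow(-8579, -1), Add(66, -1824, Mul(-1, -141, -163))), -35296), 46888) = Mul(Add(Mul(Rational(-1, 8579), Add(66, -1824, -22983)), -35296), 46888) = Mul(Add(Mul(Rational(-1, 8579), -24741), -35296), 46888) = Mul(Add(Rational(24741, 8579), -35296), 46888) = Mul(Rational(-302779643, 8579), 46888) = Rational(-14196731900984, 8579)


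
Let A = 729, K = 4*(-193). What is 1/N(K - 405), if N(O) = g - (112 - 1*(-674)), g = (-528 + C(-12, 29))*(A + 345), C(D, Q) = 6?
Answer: -1/561414 ≈ -1.7812e-6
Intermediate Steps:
K = -772
g = -560628 (g = (-528 + 6)*(729 + 345) = -522*1074 = -560628)
N(O) = -561414 (N(O) = -560628 - (112 - 1*(-674)) = -560628 - (112 + 674) = -560628 - 1*786 = -560628 - 786 = -561414)
1/N(K - 405) = 1/(-561414) = -1/561414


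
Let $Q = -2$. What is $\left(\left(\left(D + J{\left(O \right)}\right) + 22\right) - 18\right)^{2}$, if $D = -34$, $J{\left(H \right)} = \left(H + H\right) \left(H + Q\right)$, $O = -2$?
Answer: $196$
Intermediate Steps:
$J{\left(H \right)} = 2 H \left(-2 + H\right)$ ($J{\left(H \right)} = \left(H + H\right) \left(H - 2\right) = 2 H \left(-2 + H\right)$)
$\left(\left(\left(D + J{\left(O \right)}\right) + 22\right) - 18\right)^{2} = \left(\left(\left(-34 + 2 \left(-2\right) \left(-2 - 2\right)\right) + 22\right) - 18\right)^{2} = \left(\left(\left(-34 + 2 \left(-2\right) \left(-4\right)\right) + 22\right) - 18\right)^{2} = \left(\left(\left(-34 + 16\right) + 22\right) - 18\right)^{2} = \left(\left(-18 + 22\right) - 18\right)^{2} = \left(4 - 18\right)^{2} = \left(-14\right)^{2} = 196$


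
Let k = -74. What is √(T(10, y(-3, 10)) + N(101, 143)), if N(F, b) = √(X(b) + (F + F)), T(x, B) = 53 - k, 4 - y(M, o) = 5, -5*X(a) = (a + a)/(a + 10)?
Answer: √(8258175 + 510*√3277685)/255 ≈ 11.883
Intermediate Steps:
X(a) = -2*a/(5*(10 + a)) (X(a) = -(a + a)/(5*(a + 10)) = -2*a/(5*(10 + a)))
y(M, o) = -1 (y(M, o) = 4 - 1*5 = 4 - 5 = -1)
T(x, B) = 127 (T(x, B) = 53 - 1*(-74) = 53 + 74 = 127)
N(F, b) = √(2*F - 2*b/(50 + 5*b)) (N(F, b) = √(-2*b/(50 + 5*b) + (F + F)) = √(-2*b/(50 + 5*b) + 2*F) = √(2*F - 2*b/(50 + 5*b)))
√(T(10, y(-3, 10)) + N(101, 143)) = √(127 + √(50*101 - 10*143/(10 + 143))/5) = √(127 + √(5050 - 10*143/153)/5) = √(127 + √(5050 - 10*143*1/153)/5) = √(127 + √(5050 - 1430/153)/5) = √(127 + √(771220/153)/5) = √(127 + (2*√3277685/51)/5) = √(127 + 2*√3277685/255)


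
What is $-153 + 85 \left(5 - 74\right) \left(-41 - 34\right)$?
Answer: $439722$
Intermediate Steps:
$-153 + 85 \left(5 - 74\right) \left(-41 - 34\right) = -153 + 85 \left(\left(-69\right) \left(-75\right)\right) = -153 + 85 \cdot 5175 = -153 + 439875 = 439722$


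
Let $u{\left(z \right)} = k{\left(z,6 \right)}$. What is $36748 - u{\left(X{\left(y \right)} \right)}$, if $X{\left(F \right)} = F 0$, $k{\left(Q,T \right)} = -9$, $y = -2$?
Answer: $36757$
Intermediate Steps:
$X{\left(F \right)} = 0$
$u{\left(z \right)} = -9$
$36748 - u{\left(X{\left(y \right)} \right)} = 36748 - -9 = 36748 + 9 = 36757$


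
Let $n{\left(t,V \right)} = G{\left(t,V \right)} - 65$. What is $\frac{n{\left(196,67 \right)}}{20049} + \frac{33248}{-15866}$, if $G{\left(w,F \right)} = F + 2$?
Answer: $- \frac{333262844}{159048717} \approx -2.0954$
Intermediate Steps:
$G{\left(w,F \right)} = 2 + F$
$n{\left(t,V \right)} = -63 + V$ ($n{\left(t,V \right)} = \left(2 + V\right) - 65 = -63 + V$)
$\frac{n{\left(196,67 \right)}}{20049} + \frac{33248}{-15866} = \frac{-63 + 67}{20049} + \frac{33248}{-15866} = 4 \cdot \frac{1}{20049} + 33248 \left(- \frac{1}{15866}\right) = \frac{4}{20049} - \frac{16624}{7933} = - \frac{333262844}{159048717}$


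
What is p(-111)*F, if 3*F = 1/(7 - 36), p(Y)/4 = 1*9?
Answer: -12/29 ≈ -0.41379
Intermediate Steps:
p(Y) = 36 (p(Y) = 4*(1*9) = 4*9 = 36)
F = -1/87 (F = 1/(3*(7 - 36)) = (1/3)/(-29) = (1/3)*(-1/29) = -1/87 ≈ -0.011494)
p(-111)*F = 36*(-1/87) = -12/29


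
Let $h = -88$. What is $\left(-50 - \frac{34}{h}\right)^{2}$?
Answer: $\frac{4765489}{1936} \approx 2461.5$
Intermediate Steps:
$\left(-50 - \frac{34}{h}\right)^{2} = \left(-50 - \frac{34}{-88}\right)^{2} = \left(-50 - - \frac{17}{44}\right)^{2} = \left(-50 + \frac{17}{44}\right)^{2} = \left(- \frac{2183}{44}\right)^{2} = \frac{4765489}{1936}$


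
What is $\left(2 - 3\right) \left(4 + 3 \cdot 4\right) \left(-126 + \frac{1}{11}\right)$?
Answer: $\frac{22160}{11} \approx 2014.5$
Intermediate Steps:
$\left(2 - 3\right) \left(4 + 3 \cdot 4\right) \left(-126 + \frac{1}{11}\right) = - (4 + 12) \left(-126 + \frac{1}{11}\right) = \left(-1\right) 16 \left(- \frac{1385}{11}\right) = \left(-16\right) \left(- \frac{1385}{11}\right) = \frac{22160}{11}$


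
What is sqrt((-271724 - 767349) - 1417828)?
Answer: 3*I*sqrt(272989) ≈ 1567.5*I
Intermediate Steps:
sqrt((-271724 - 767349) - 1417828) = sqrt(-1039073 - 1417828) = sqrt(-2456901) = 3*I*sqrt(272989)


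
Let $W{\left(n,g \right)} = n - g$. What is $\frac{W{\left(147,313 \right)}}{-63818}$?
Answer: $\frac{83}{31909} \approx 0.0026011$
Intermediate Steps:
$\frac{W{\left(147,313 \right)}}{-63818} = \frac{147 - 313}{-63818} = \left(147 - 313\right) \left(- \frac{1}{63818}\right) = \left(-166\right) \left(- \frac{1}{63818}\right) = \frac{83}{31909}$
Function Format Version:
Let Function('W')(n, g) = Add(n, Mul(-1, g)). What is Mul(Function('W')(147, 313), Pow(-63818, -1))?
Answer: Rational(83, 31909) ≈ 0.0026011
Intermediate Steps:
Mul(Function('W')(147, 313), Pow(-63818, -1)) = Mul(Add(147, Mul(-1, 313)), Pow(-63818, -1)) = Mul(Add(147, -313), Rational(-1, 63818)) = Mul(-166, Rational(-1, 63818)) = Rational(83, 31909)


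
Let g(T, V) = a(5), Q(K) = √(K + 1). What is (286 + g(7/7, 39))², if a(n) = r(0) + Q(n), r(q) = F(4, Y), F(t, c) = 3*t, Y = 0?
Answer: (298 + √6)² ≈ 90270.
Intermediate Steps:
r(q) = 12 (r(q) = 3*4 = 12)
Q(K) = √(1 + K)
a(n) = 12 + √(1 + n)
g(T, V) = 12 + √6 (g(T, V) = 12 + √(1 + 5) = 12 + √6)
(286 + g(7/7, 39))² = (286 + (12 + √6))² = (298 + √6)²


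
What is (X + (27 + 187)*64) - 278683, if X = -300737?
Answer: -565724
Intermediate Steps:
(X + (27 + 187)*64) - 278683 = (-300737 + (27 + 187)*64) - 278683 = (-300737 + 214*64) - 278683 = (-300737 + 13696) - 278683 = -287041 - 278683 = -565724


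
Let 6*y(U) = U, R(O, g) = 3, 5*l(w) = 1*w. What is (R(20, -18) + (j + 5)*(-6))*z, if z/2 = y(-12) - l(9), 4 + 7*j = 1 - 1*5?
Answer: 5358/35 ≈ 153.09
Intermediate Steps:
l(w) = w/5 (l(w) = (1*w)/5 = w/5)
y(U) = U/6
j = -8/7 (j = -4/7 + (1 - 1*5)/7 = -4/7 + (1 - 5)/7 = -4/7 + (1/7)*(-4) = -4/7 - 4/7 = -8/7 ≈ -1.1429)
z = -38/5 (z = 2*((1/6)*(-12) - 9/5) = 2*(-2 - 1*9/5) = 2*(-2 - 9/5) = 2*(-19/5) = -38/5 ≈ -7.6000)
(R(20, -18) + (j + 5)*(-6))*z = (3 + (-8/7 + 5)*(-6))*(-38/5) = (3 + (27/7)*(-6))*(-38/5) = (3 - 162/7)*(-38/5) = -141/7*(-38/5) = 5358/35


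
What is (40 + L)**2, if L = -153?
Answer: 12769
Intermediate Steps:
(40 + L)**2 = (40 - 153)**2 = (-113)**2 = 12769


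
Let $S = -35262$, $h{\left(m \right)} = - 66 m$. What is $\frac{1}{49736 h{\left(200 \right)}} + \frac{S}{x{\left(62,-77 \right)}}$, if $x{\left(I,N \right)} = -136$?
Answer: $\frac{2893754872783}{11160758400} \approx 259.28$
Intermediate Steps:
$\frac{1}{49736 h{\left(200 \right)}} + \frac{S}{x{\left(62,-77 \right)}} = \frac{1}{49736 \left(\left(-66\right) 200\right)} - \frac{35262}{-136} = \frac{1}{49736 \left(-13200\right)} - - \frac{17631}{68} = \frac{1}{49736} \left(- \frac{1}{13200}\right) + \frac{17631}{68} = - \frac{1}{656515200} + \frac{17631}{68} = \frac{2893754872783}{11160758400}$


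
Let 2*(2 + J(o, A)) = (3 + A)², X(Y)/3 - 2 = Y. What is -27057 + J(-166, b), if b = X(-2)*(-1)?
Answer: -54109/2 ≈ -27055.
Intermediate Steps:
X(Y) = 6 + 3*Y
b = 0 (b = (6 + 3*(-2))*(-1) = (6 - 6)*(-1) = 0*(-1) = 0)
J(o, A) = -2 + (3 + A)²/2
-27057 + J(-166, b) = -27057 + (-2 + (3 + 0)²/2) = -27057 + (-2 + (½)*3²) = -27057 + (-2 + (½)*9) = -27057 + (-2 + 9/2) = -27057 + 5/2 = -54109/2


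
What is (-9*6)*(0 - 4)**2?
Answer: -864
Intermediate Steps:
(-9*6)*(0 - 4)**2 = -54*(-4)**2 = -54*16 = -864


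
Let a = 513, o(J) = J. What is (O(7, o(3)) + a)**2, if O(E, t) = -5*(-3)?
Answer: 278784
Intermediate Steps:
O(E, t) = 15
(O(7, o(3)) + a)**2 = (15 + 513)**2 = 528**2 = 278784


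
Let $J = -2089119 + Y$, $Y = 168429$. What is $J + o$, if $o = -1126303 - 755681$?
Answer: $-3802674$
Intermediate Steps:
$J = -1920690$ ($J = -2089119 + 168429 = -1920690$)
$o = -1881984$ ($o = -1126303 - 755681 = -1881984$)
$J + o = -1920690 - 1881984 = -3802674$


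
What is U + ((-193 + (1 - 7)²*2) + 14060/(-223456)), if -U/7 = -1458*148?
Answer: 84375138573/55864 ≈ 1.5104e+6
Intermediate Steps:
U = 1510488 (U = -(-10206)*148 = -7*(-215784) = 1510488)
U + ((-193 + (1 - 7)²*2) + 14060/(-223456)) = 1510488 + ((-193 + (1 - 7)²*2) + 14060/(-223456)) = 1510488 + ((-193 + (-6)²*2) + 14060*(-1/223456)) = 1510488 + ((-193 + 36*2) - 3515/55864) = 1510488 + ((-193 + 72) - 3515/55864) = 1510488 + (-121 - 3515/55864) = 1510488 - 6763059/55864 = 84375138573/55864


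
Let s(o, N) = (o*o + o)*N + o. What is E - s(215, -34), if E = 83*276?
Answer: 1601653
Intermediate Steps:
s(o, N) = o + N*(o + o²) (s(o, N) = (o² + o)*N + o = (o + o²)*N + o = N*(o + o²) + o = o + N*(o + o²))
E = 22908
E - s(215, -34) = 22908 - 215*(1 - 34 - 34*215) = 22908 - 215*(1 - 34 - 7310) = 22908 - 215*(-7343) = 22908 - 1*(-1578745) = 22908 + 1578745 = 1601653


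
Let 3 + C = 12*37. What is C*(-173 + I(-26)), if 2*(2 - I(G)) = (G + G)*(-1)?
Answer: -86877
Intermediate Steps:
C = 441 (C = -3 + 12*37 = -3 + 444 = 441)
I(G) = 2 + G (I(G) = 2 - (G + G)*(-1)/2 = 2 - 2*G*(-1)/2 = 2 - (-1)*G = 2 + G)
C*(-173 + I(-26)) = 441*(-173 + (2 - 26)) = 441*(-173 - 24) = 441*(-197) = -86877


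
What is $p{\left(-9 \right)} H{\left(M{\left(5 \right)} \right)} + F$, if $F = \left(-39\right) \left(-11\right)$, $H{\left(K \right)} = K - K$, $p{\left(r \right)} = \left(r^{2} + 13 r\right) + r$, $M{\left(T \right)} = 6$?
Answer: $429$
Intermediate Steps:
$p{\left(r \right)} = r^{2} + 14 r$
$H{\left(K \right)} = 0$
$F = 429$
$p{\left(-9 \right)} H{\left(M{\left(5 \right)} \right)} + F = - 9 \left(14 - 9\right) 0 + 429 = \left(-9\right) 5 \cdot 0 + 429 = \left(-45\right) 0 + 429 = 0 + 429 = 429$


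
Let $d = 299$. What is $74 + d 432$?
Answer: $129242$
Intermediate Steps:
$74 + d 432 = 74 + 299 \cdot 432 = 74 + 129168 = 129242$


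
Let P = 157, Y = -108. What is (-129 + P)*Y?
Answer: -3024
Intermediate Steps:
(-129 + P)*Y = (-129 + 157)*(-108) = 28*(-108) = -3024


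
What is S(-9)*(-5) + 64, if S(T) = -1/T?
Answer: 571/9 ≈ 63.444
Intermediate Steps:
S(-9)*(-5) + 64 = -1/(-9)*(-5) + 64 = -1*(-⅑)*(-5) + 64 = (⅑)*(-5) + 64 = -5/9 + 64 = 571/9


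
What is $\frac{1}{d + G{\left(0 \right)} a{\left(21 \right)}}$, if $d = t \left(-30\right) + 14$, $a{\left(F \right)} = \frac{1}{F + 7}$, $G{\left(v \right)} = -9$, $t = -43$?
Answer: $\frac{28}{36503} \approx 0.00076706$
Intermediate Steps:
$a{\left(F \right)} = \frac{1}{7 + F}$
$d = 1304$ ($d = \left(-43\right) \left(-30\right) + 14 = 1290 + 14 = 1304$)
$\frac{1}{d + G{\left(0 \right)} a{\left(21 \right)}} = \frac{1}{1304 - \frac{9}{7 + 21}} = \frac{1}{1304 - \frac{9}{28}} = \frac{1}{\frac{36503}{28}} = \frac{28}{36503}$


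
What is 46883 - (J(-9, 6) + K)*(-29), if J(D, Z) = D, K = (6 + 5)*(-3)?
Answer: 45665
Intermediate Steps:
K = -33 (K = 11*(-3) = -33)
46883 - (J(-9, 6) + K)*(-29) = 46883 - (-9 - 33)*(-29) = 46883 - (-42)*(-29) = 46883 - 1*1218 = 46883 - 1218 = 45665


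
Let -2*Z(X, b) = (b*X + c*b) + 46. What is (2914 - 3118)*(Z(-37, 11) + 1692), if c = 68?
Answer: -305694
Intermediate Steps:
Z(X, b) = -23 - 34*b - X*b/2 (Z(X, b) = -((b*X + 68*b) + 46)/2 = -((X*b + 68*b) + 46)/2 = -((68*b + X*b) + 46)/2 = -(46 + 68*b + X*b)/2 = -23 - 34*b - X*b/2)
(2914 - 3118)*(Z(-37, 11) + 1692) = (2914 - 3118)*((-23 - 34*11 - 1/2*(-37)*11) + 1692) = -204*((-23 - 374 + 407/2) + 1692) = -204*(-387/2 + 1692) = -204*2997/2 = -305694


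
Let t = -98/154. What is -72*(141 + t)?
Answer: -111168/11 ≈ -10106.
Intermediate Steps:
t = -7/11 (t = -98*1/154 = -7/11 ≈ -0.63636)
-72*(141 + t) = -72*(141 - 7/11) = -72*1544/11 = -111168/11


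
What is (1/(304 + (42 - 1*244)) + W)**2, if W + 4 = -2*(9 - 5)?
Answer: 1495729/10404 ≈ 143.76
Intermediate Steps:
W = -12 (W = -4 - 2*(9 - 5) = -4 - 2*4 = -4 - 8 = -12)
(1/(304 + (42 - 1*244)) + W)**2 = (1/(304 + (42 - 1*244)) - 12)**2 = (1/(304 + (42 - 244)) - 12)**2 = (1/(304 - 202) - 12)**2 = (1/102 - 12)**2 = (-1223/102)**2 = 1495729/10404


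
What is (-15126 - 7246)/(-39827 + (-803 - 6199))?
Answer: 22372/46829 ≈ 0.47774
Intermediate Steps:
(-15126 - 7246)/(-39827 + (-803 - 6199)) = -22372/(-39827 - 7002) = -22372/(-46829) = -22372*(-1/46829) = 22372/46829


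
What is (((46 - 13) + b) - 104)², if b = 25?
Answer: 2116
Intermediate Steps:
(((46 - 13) + b) - 104)² = (((46 - 13) + 25) - 104)² = ((33 + 25) - 104)² = (58 - 104)² = (-46)² = 2116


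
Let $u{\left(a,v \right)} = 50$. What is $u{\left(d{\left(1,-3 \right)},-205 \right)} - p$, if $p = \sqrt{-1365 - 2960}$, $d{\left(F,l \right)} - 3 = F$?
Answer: $50 - 5 i \sqrt{173} \approx 50.0 - 65.765 i$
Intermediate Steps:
$d{\left(F,l \right)} = 3 + F$
$p = 5 i \sqrt{173}$ ($p = \sqrt{-4325} = 5 i \sqrt{173} \approx 65.765 i$)
$u{\left(d{\left(1,-3 \right)},-205 \right)} - p = 50 - 5 i \sqrt{173}$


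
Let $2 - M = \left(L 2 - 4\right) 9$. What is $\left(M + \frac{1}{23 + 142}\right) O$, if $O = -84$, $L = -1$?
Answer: $- \frac{258748}{55} \approx -4704.5$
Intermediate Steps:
$M = 56$ ($M = 2 - \left(\left(-1\right) 2 - 4\right) 9 = 2 - \left(-2 - 4\right) 9 = 2 - \left(-6\right) 9 = 2 - -54 = 2 + 54 = 56$)
$\left(M + \frac{1}{23 + 142}\right) O = \left(56 + \frac{1}{23 + 142}\right) \left(-84\right) = \left(56 + \frac{1}{165}\right) \left(-84\right) = \frac{9241}{165} \left(-84\right) = - \frac{258748}{55}$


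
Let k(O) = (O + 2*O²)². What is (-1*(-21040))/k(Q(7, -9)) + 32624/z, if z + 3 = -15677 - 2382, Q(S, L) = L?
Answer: -191835368/211406679 ≈ -0.90742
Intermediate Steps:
z = -18062 (z = -3 + (-15677 - 2382) = -3 - 18059 = -18062)
(-1*(-21040))/k(Q(7, -9)) + 32624/z = (-1*(-21040))/(((-9)²*(1 + 2*(-9))²)) + 32624/(-18062) = 21040/((81*(1 - 18)²)) + 32624*(-1/18062) = 21040/((81*(-17)²)) - 16312/9031 = 21040/((81*289)) - 16312/9031 = 21040/23409 - 16312/9031 = -191835368/211406679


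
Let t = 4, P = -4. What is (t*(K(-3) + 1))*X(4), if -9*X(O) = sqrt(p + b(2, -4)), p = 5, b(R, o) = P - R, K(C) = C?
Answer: 8*I/9 ≈ 0.88889*I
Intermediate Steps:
b(R, o) = -4 - R
X(O) = -I/9 (X(O) = -sqrt(5 + (-4 - 1*2))/9 = -sqrt(5 + (-4 - 2))/9 = -sqrt(5 - 6)/9 = -I/9)
(t*(K(-3) + 1))*X(4) = (4*(-3 + 1))*(-I/9) = (4*(-2))*(-I/9) = -(-8)*I/9 = 8*I/9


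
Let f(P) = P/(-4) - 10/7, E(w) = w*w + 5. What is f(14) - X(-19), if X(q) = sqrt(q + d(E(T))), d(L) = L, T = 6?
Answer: -69/14 - sqrt(22) ≈ -9.6190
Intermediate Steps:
E(w) = 5 + w**2 (E(w) = w**2 + 5 = 5 + w**2)
f(P) = -10/7 - P/4 (f(P) = P*(-1/4) - 10*1/7 = -P/4 - 10/7 = -10/7 - P/4)
X(q) = sqrt(41 + q) (X(q) = sqrt(q + (5 + 6**2)) = sqrt(q + (5 + 36)) = sqrt(q + 41) = sqrt(41 + q))
f(14) - X(-19) = (-10/7 - 1/4*14) - sqrt(41 - 19) = (-10/7 - 7/2) - sqrt(22) = -69/14 - sqrt(22)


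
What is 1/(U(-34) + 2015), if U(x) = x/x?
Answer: 1/2016 ≈ 0.00049603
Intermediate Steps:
U(x) = 1
1/(U(-34) + 2015) = 1/(1 + 2015) = 1/2016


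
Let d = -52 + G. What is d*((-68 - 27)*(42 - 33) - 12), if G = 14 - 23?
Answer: 52887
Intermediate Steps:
G = -9
d = -61 (d = -52 - 9 = -61)
d*((-68 - 27)*(42 - 33) - 12) = -61*((-68 - 27)*(42 - 33) - 12) = -61*(-95*9 - 12) = -61*(-855 - 12) = -61*(-867) = 52887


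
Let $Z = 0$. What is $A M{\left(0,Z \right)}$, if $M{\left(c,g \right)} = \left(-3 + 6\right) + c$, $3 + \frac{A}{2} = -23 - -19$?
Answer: $-42$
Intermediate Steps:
$A = -14$ ($A = -6 + 2 \left(-23 - -19\right) = -6 + 2 \left(-23 + 19\right) = -6 + 2 \left(-4\right) = -6 - 8 = -14$)
$M{\left(c,g \right)} = 3 + c$
$A M{\left(0,Z \right)} = - 14 \left(3 + 0\right) = \left(-14\right) 3 = -42$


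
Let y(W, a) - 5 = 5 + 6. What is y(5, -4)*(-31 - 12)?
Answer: -688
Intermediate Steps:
y(W, a) = 16 (y(W, a) = 5 + (5 + 6) = 5 + 11 = 16)
y(5, -4)*(-31 - 12) = 16*(-31 - 12) = 16*(-43) = -688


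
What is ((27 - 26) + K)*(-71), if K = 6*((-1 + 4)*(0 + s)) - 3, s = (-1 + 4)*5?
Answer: -19028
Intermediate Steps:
s = 15 (s = 3*5 = 15)
K = 267 (K = 6*((-1 + 4)*(0 + 15)) - 3 = 6*(3*15) - 3 = 6*45 - 3 = 270 - 3 = 267)
((27 - 26) + K)*(-71) = ((27 - 26) + 267)*(-71) = (1 + 267)*(-71) = 268*(-71) = -19028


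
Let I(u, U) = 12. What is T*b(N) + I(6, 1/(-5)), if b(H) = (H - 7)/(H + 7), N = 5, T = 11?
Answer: 61/6 ≈ 10.167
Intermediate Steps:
b(H) = (-7 + H)/(7 + H)
T*b(N) + I(6, 1/(-5)) = 11*((-7 + 5)/(7 + 5)) + 12 = 11*(-2/12) + 12 = 11*((1/12)*(-2)) + 12 = 11*(-1/6) + 12 = -11/6 + 12 = 61/6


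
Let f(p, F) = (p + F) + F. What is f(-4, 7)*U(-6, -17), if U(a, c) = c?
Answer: -170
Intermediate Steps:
f(p, F) = p + 2*F (f(p, F) = (F + p) + F = p + 2*F)
f(-4, 7)*U(-6, -17) = (-4 + 2*7)*(-17) = (-4 + 14)*(-17) = 10*(-17) = -170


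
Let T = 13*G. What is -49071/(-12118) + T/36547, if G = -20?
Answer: 1790247157/442876546 ≈ 4.0423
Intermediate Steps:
T = -260 (T = 13*(-20) = -260)
-49071/(-12118) + T/36547 = -49071/(-12118) - 260/36547 = -49071*(-1/12118) - 260*1/36547 = 49071/12118 - 260/36547 = 1790247157/442876546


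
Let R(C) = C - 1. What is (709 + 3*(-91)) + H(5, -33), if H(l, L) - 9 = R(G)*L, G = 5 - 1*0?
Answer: 313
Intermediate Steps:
G = 5 (G = 5 + 0 = 5)
R(C) = -1 + C
H(l, L) = 9 + 4*L (H(l, L) = 9 + (-1 + 5)*L = 9 + 4*L)
(709 + 3*(-91)) + H(5, -33) = (709 + 3*(-91)) + (9 + 4*(-33)) = (709 - 273) + (9 - 132) = 436 - 123 = 313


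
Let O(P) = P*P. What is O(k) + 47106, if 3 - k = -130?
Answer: 64795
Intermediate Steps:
k = 133 (k = 3 - 1*(-130) = 3 + 130 = 133)
O(P) = P²
O(k) + 47106 = 133² + 47106 = 17689 + 47106 = 64795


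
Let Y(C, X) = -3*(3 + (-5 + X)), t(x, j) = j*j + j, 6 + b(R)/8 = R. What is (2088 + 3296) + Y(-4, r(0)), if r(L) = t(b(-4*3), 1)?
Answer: 5384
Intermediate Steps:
b(R) = -48 + 8*R
t(x, j) = j + j² (t(x, j) = j² + j = j + j²)
r(L) = 2 (r(L) = 1*(1 + 1) = 1*2 = 2)
Y(C, X) = 6 - 3*X (Y(C, X) = -3*(-2 + X) = 6 - 3*X)
(2088 + 3296) + Y(-4, r(0)) = (2088 + 3296) + (6 - 3*2) = 5384 + (6 - 6) = 5384 + 0 = 5384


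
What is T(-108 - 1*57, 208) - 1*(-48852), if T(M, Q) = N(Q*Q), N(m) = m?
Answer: 92116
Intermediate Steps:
T(M, Q) = Q² (T(M, Q) = Q*Q = Q²)
T(-108 - 1*57, 208) - 1*(-48852) = 208² - 1*(-48852) = 43264 + 48852 = 92116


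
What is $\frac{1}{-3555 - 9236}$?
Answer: $- \frac{1}{12791} \approx -7.818 \cdot 10^{-5}$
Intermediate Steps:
$\frac{1}{-3555 - 9236} = \frac{1}{-12791} = - \frac{1}{12791}$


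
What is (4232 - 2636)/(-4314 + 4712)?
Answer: 798/199 ≈ 4.0100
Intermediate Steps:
(4232 - 2636)/(-4314 + 4712) = 1596/398 = 1596*(1/398) = 798/199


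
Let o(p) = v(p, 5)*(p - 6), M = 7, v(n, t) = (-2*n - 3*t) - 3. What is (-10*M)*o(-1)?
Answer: -7840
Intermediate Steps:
v(n, t) = -3 - 3*t - 2*n (v(n, t) = (-3*t - 2*n) - 3 = -3 - 3*t - 2*n)
o(p) = (-18 - 2*p)*(-6 + p) (o(p) = (-3 - 3*5 - 2*p)*(p - 6) = (-3 - 15 - 2*p)*(-6 + p) = (-18 - 2*p)*(-6 + p))
(-10*M)*o(-1) = (-10*7)*(-2*(-6 - 1)*(9 - 1)) = -(-140)*(-7)*8 = -70*112 = -7840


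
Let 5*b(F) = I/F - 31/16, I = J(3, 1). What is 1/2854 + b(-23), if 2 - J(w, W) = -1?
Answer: -1085027/2625680 ≈ -0.41324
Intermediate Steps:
J(w, W) = 3 (J(w, W) = 2 - 1*(-1) = 2 + 1 = 3)
I = 3
b(F) = -31/80 + 3/(5*F) (b(F) = (3/F - 31/16)/5 = (-31/16 + 3/F)/5 = -31/80 + 3/(5*F))
1/2854 + b(-23) = 1/2854 + (1/80)*(48 - 31*(-23))/(-23) = 1/2854 + (1/80)*(-1/23)*(48 + 713) = 1/2854 + (1/80)*(-1/23)*761 = 1/2854 - 761/1840 = -1085027/2625680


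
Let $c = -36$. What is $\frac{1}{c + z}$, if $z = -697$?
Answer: $- \frac{1}{733} \approx -0.0013643$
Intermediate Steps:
$\frac{1}{c + z} = \frac{1}{-36 - 697} = \frac{1}{-733} = - \frac{1}{733}$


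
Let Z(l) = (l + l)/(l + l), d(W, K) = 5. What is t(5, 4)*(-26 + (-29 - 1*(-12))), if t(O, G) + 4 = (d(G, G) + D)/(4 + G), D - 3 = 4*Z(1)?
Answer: 215/2 ≈ 107.50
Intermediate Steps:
Z(l) = 1 (Z(l) = (2*l)/((2*l)) = (2*l)*(1/(2*l)) = 1)
D = 7 (D = 3 + 4*1 = 3 + 4 = 7)
t(O, G) = -4 + 12/(4 + G) (t(O, G) = -4 + (5 + 7)/(4 + G) = -4 + 12/(4 + G))
t(5, 4)*(-26 + (-29 - 1*(-12))) = (4*(-1 - 1*4)/(4 + 4))*(-26 + (-29 - 1*(-12))) = (4*(-1 - 4)/8)*(-26 + (-29 + 12)) = (4*(⅛)*(-5))*(-26 - 17) = -5/2*(-43) = 215/2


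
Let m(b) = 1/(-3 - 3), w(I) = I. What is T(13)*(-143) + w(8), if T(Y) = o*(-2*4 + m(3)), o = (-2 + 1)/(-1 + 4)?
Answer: -6863/18 ≈ -381.28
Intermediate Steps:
m(b) = -⅙ (m(b) = 1/(-6) = -⅙)
o = -⅓ (o = -1/3 = -1*⅓ = -⅓ ≈ -0.33333)
T(Y) = 49/18 (T(Y) = -(-2*4 - ⅙)/3 = -(-8 - ⅙)/3 = -⅓*(-49/6) = 49/18)
T(13)*(-143) + w(8) = (49/18)*(-143) + 8 = -7007/18 + 8 = -6863/18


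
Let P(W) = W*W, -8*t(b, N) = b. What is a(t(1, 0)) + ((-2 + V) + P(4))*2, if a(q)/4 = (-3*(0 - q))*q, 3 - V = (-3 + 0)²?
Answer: 259/16 ≈ 16.188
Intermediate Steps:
t(b, N) = -b/8
P(W) = W²
V = -6 (V = 3 - (-3 + 0)² = 3 - 1*(-3)² = 3 - 1*9 = 3 - 9 = -6)
a(q) = 12*q² (a(q) = 4*((-3*(0 - q))*q) = 4*((-(-3)*q)*q) = 4*((3*q)*q) = 4*(3*q²) = 12*q²)
a(t(1, 0)) + ((-2 + V) + P(4))*2 = 12*(-⅛*1)² + ((-2 - 6) + 4²)*2 = 12*(-⅛)² + (-8 + 16)*2 = 12*(1/64) + 8*2 = 3/16 + 16 = 259/16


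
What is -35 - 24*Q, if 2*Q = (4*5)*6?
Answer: -1475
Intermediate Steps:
Q = 60 (Q = ((4*5)*6)/2 = (20*6)/2 = (½)*120 = 60)
-35 - 24*Q = -35 - 24*60 = -35 - 1440 = -1475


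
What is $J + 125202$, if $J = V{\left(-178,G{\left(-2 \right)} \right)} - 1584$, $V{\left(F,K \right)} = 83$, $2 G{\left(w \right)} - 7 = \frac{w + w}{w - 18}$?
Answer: $123701$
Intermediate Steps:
$G{\left(w \right)} = \frac{7}{2} + \frac{w}{-18 + w}$ ($G{\left(w \right)} = \frac{7}{2} + \frac{\left(w + w\right) \frac{1}{w - 18}}{2} = \frac{7}{2} + \frac{2 w \frac{1}{-18 + w}}{2} = \frac{7}{2} + \frac{w}{-18 + w}$)
$J = -1501$ ($J = 83 - 1584 = -1501$)
$J + 125202 = -1501 + 125202 = 123701$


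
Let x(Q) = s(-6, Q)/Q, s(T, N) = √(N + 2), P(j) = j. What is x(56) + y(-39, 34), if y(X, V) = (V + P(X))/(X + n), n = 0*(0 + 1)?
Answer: 5/39 + √58/56 ≈ 0.26420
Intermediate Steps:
s(T, N) = √(2 + N)
n = 0 (n = 0*1 = 0)
y(X, V) = (V + X)/X (y(X, V) = (V + X)/(X + 0) = (V + X)/X)
x(Q) = √(2 + Q)/Q
x(56) + y(-39, 34) = √(2 + 56)/56 + (34 - 39)/(-39) = √58/56 - 1/39*(-5) = √58/56 + 5/39 = 5/39 + √58/56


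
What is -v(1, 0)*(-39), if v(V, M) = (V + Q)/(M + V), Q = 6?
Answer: 273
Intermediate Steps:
v(V, M) = (6 + V)/(M + V) (v(V, M) = (V + 6)/(M + V) = (6 + V)/(M + V))
-v(1, 0)*(-39) = -(6 + 1)/(0 + 1)*(-39) = -7/1*(-39) = -7*(-39) = 273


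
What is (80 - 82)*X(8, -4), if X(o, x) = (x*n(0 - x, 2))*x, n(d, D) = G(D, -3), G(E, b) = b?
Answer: 96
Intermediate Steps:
n(d, D) = -3
X(o, x) = -3*x**2 (X(o, x) = (x*(-3))*x = (-3*x)*x = -3*x**2)
(80 - 82)*X(8, -4) = (80 - 82)*(-3*(-4)**2) = -(-6)*16 = -2*(-48) = 96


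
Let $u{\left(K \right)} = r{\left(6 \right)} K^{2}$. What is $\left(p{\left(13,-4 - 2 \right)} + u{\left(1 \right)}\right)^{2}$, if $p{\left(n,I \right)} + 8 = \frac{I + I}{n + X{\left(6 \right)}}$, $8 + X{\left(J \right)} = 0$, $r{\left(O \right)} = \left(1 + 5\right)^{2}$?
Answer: $\frac{16384}{25} \approx 655.36$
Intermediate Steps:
$r{\left(O \right)} = 36$ ($r{\left(O \right)} = 6^{2} = 36$)
$X{\left(J \right)} = -8$ ($X{\left(J \right)} = -8 + 0 = -8$)
$p{\left(n,I \right)} = -8 + \frac{2 I}{-8 + n}$ ($p{\left(n,I \right)} = -8 + \frac{I + I}{n - 8} = -8 + \frac{2 I}{-8 + n}$)
$u{\left(K \right)} = 36 K^{2}$
$\left(p{\left(13,-4 - 2 \right)} + u{\left(1 \right)}\right)^{2} = \left(\frac{2 \left(32 - 6 - 52\right)}{-8 + 13} + 36 \cdot 1^{2}\right)^{2} = \left(\frac{2 \left(32 - 6 - 52\right)}{5} + 36 \cdot 1\right)^{2} = \left(2 \cdot \frac{1}{5} \left(32 - 6 - 52\right) + 36\right)^{2} = \left(2 \cdot \frac{1}{5} \left(-26\right) + 36\right)^{2} = \left(- \frac{52}{5} + 36\right)^{2} = \left(\frac{128}{5}\right)^{2} = \frac{16384}{25}$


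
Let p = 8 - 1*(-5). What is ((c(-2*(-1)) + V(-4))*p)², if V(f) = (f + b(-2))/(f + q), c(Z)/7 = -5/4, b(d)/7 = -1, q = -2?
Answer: 1164241/144 ≈ 8085.0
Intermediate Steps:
b(d) = -7 (b(d) = 7*(-1) = -7)
c(Z) = -35/4 (c(Z) = 7*(-5/4) = -35/4)
V(f) = (-7 + f)/(-2 + f) (V(f) = (f - 7)/(f - 2) = (-7 + f)/(-2 + f))
p = 13 (p = 8 + 5 = 13)
((c(-2*(-1)) + V(-4))*p)² = ((-35/4 + (-7 - 4)/(-2 - 4))*13)² = ((-35/4 - 11/(-6))*13)² = ((-35/4 - ⅙*(-11))*13)² = ((-35/4 + 11/6)*13)² = (-83/12*13)² = (-1079/12)² = 1164241/144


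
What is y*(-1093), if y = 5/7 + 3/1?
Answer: -28418/7 ≈ -4059.7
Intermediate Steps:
y = 26/7 (y = 5*(⅐) + 3*1 = 5/7 + 3 = 26/7 ≈ 3.7143)
y*(-1093) = (26/7)*(-1093) = -28418/7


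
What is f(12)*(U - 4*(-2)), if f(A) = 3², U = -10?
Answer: -18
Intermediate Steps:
f(A) = 9
f(12)*(U - 4*(-2)) = 9*(-10 - 4*(-2)) = 9*(-10 + 8) = 9*(-2) = -18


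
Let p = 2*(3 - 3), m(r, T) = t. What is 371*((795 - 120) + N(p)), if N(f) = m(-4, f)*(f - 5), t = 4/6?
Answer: 747565/3 ≈ 2.4919e+5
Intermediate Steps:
t = 2/3 (t = 4*(1/6) = 2/3 ≈ 0.66667)
m(r, T) = 2/3
p = 0 (p = 2*0 = 0)
N(f) = -10/3 + 2*f/3 (N(f) = 2*(f - 5)/3 = 2*(-5 + f)/3 = -10/3 + 2*f/3)
371*((795 - 120) + N(p)) = 371*((795 - 120) + (-10/3 + (2/3)*0)) = 371*(675 + (-10/3 + 0)) = 371*(675 - 10/3) = 371*(2015/3) = 747565/3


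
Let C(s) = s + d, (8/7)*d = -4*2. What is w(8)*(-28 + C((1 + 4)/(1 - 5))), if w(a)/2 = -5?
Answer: 725/2 ≈ 362.50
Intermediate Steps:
w(a) = -10 (w(a) = 2*(-5) = -10)
d = -7 (d = 7*(-4*2)/8 = (7/8)*(-8) = -7)
C(s) = -7 + s (C(s) = s - 7 = -7 + s)
w(8)*(-28 + C((1 + 4)/(1 - 5))) = -10*(-28 + (-7 + (1 + 4)/(1 - 5))) = -10*(-28 + (-7 + 5/(-4))) = -10*(-28 + (-7 + 5*(-1/4))) = -10*(-28 + (-7 - 5/4)) = -10*(-28 - 33/4) = -10*(-145/4) = 725/2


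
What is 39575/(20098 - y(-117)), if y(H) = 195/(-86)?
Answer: 3403450/1728623 ≈ 1.9689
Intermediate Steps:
y(H) = -195/86 (y(H) = 195*(-1/86) = -195/86)
39575/(20098 - y(-117)) = 39575/(20098 - 1*(-195/86)) = 39575/(20098 + 195/86) = 39575/(1728623/86) = 39575*(86/1728623) = 3403450/1728623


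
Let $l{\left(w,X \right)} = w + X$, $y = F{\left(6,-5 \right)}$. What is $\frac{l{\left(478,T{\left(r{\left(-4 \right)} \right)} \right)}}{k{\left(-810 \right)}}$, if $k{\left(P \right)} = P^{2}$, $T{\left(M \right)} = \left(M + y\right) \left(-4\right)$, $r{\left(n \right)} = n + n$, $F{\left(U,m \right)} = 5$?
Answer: $\frac{49}{65610} \approx 0.00074684$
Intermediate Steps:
$y = 5$
$r{\left(n \right)} = 2 n$
$T{\left(M \right)} = -20 - 4 M$ ($T{\left(M \right)} = \left(M + 5\right) \left(-4\right) = \left(5 + M\right) \left(-4\right) = -20 - 4 M$)
$l{\left(w,X \right)} = X + w$
$\frac{l{\left(478,T{\left(r{\left(-4 \right)} \right)} \right)}}{k{\left(-810 \right)}} = \frac{\left(-20 - 4 \cdot 2 \left(-4\right)\right) + 478}{\left(-810\right)^{2}} = \frac{\left(-20 - -32\right) + 478}{656100} = \left(\left(-20 + 32\right) + 478\right) \frac{1}{656100} = \left(12 + 478\right) \frac{1}{656100} = 490 \cdot \frac{1}{656100} = \frac{49}{65610}$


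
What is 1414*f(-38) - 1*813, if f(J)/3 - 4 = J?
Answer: -145041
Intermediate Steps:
f(J) = 12 + 3*J
1414*f(-38) - 1*813 = 1414*(12 + 3*(-38)) - 1*813 = 1414*(12 - 114) - 813 = 1414*(-102) - 813 = -144228 - 813 = -145041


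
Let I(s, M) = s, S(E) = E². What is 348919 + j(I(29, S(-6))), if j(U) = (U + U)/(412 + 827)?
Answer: 432310699/1239 ≈ 3.4892e+5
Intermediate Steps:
j(U) = 2*U/1239 (j(U) = (2*U)/1239 = (2*U)*(1/1239) = 2*U/1239)
348919 + j(I(29, S(-6))) = 348919 + (2/1239)*29 = 348919 + 58/1239 = 432310699/1239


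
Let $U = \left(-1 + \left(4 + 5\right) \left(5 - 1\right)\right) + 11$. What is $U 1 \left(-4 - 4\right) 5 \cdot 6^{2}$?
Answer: $-66240$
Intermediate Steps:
$U = 46$ ($U = \left(-1 + 9 \cdot 4\right) + 11 = \left(-1 + 36\right) + 11 = 35 + 11 = 46$)
$U 1 \left(-4 - 4\right) 5 \cdot 6^{2} = 46 \cdot 1 \left(-4 - 4\right) 5 \cdot 6^{2} = 46 \cdot 1 \left(\left(-8\right) 5\right) 36 = 46 \cdot 1 \left(-40\right) 36 = 46 \left(-40\right) 36 = \left(-1840\right) 36 = -66240$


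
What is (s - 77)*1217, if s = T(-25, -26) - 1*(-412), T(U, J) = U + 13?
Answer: 393091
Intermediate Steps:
T(U, J) = 13 + U
s = 400 (s = (13 - 25) - 1*(-412) = -12 + 412 = 400)
(s - 77)*1217 = (400 - 77)*1217 = 323*1217 = 393091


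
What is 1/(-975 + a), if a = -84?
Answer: -1/1059 ≈ -0.00094429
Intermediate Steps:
1/(-975 + a) = 1/(-975 - 84) = 1/(-1059) = -1/1059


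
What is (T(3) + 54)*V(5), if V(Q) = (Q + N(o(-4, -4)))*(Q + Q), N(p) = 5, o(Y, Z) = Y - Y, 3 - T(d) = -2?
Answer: 5900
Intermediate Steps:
T(d) = 5 (T(d) = 3 - 1*(-2) = 3 + 2 = 5)
o(Y, Z) = 0
V(Q) = 2*Q*(5 + Q) (V(Q) = (Q + 5)*(Q + Q) = (5 + Q)*(2*Q) = 2*Q*(5 + Q))
(T(3) + 54)*V(5) = (5 + 54)*(2*5*(5 + 5)) = 59*(2*5*10) = 59*100 = 5900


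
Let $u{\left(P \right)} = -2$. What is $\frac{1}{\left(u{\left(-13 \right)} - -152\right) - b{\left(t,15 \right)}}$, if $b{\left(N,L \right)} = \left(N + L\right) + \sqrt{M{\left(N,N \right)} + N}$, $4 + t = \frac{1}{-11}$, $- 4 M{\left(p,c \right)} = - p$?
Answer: $\frac{1496}{208135} + \frac{22 i \sqrt{11}}{624405} \approx 0.0071876 + 0.00011686 i$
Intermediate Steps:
$M{\left(p,c \right)} = \frac{p}{4}$ ($M{\left(p,c \right)} = - \frac{\left(-1\right) p}{4} = \frac{p}{4}$)
$t = - \frac{45}{11}$ ($t = -4 + \frac{1}{-11} = -4 - \frac{1}{11} = - \frac{45}{11} \approx -4.0909$)
$b{\left(N,L \right)} = L + N + \frac{\sqrt{5} \sqrt{N}}{2}$ ($b{\left(N,L \right)} = \left(N + L\right) + \sqrt{\frac{N}{4} + N} = \left(L + N\right) + \sqrt{\frac{5 N}{4}} = \left(L + N\right) + \frac{\sqrt{5} \sqrt{N}}{2} = L + N + \frac{\sqrt{5} \sqrt{N}}{2}$)
$\frac{1}{\left(u{\left(-13 \right)} - -152\right) - b{\left(t,15 \right)}} = \frac{1}{\left(-2 - -152\right) - \left(15 - \frac{45}{11} + \frac{\sqrt{5} \sqrt{- \frac{45}{11}}}{2}\right)} = \frac{1}{\left(-2 + 152\right) - \left(15 - \frac{45}{11} + \frac{\sqrt{5} \frac{3 i \sqrt{55}}{11}}{2}\right)} = \frac{1}{150 - \left(15 - \frac{45}{11} + \frac{15 i \sqrt{11}}{22}\right)} = \frac{1}{150 - \left(\frac{120}{11} + \frac{15 i \sqrt{11}}{22}\right)} = \frac{1}{\frac{1530}{11} - \frac{15 i \sqrt{11}}{22}}$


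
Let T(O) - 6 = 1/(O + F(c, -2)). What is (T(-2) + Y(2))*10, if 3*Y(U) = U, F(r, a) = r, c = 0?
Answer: 185/3 ≈ 61.667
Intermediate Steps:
Y(U) = U/3
T(O) = 6 + 1/O (T(O) = 6 + 1/(O + 0) = 6 + 1/O)
(T(-2) + Y(2))*10 = ((6 + 1/(-2)) + (1/3)*2)*10 = ((6 - 1/2) + 2/3)*10 = (11/2 + 2/3)*10 = (37/6)*10 = 185/3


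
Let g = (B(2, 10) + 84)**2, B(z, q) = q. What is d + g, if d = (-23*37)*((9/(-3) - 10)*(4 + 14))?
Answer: 207970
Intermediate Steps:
g = 8836 (g = (10 + 84)**2 = 94**2 = 8836)
d = 199134 (d = -851*(9*(-1/3) - 10)*18 = -851*(-3 - 10)*18 = -(-11063)*18 = -851*(-234) = 199134)
d + g = 199134 + 8836 = 207970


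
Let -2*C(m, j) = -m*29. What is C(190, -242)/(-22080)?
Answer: -551/4416 ≈ -0.12477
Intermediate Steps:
C(m, j) = 29*m/2 (C(m, j) = -(-1)*m*29/2 = -(-1)*29*m/2 = -(-29)*m/2 = 29*m/2)
C(190, -242)/(-22080) = ((29/2)*190)/(-22080) = 2755*(-1/22080) = -551/4416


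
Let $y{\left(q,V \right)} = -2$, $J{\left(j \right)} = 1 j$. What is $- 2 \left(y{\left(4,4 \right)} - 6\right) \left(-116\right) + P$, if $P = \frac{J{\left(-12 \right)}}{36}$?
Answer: $- \frac{5569}{3} \approx -1856.3$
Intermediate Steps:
$J{\left(j \right)} = j$
$P = - \frac{1}{3}$ ($P = - \frac{12}{36} = \left(-12\right) \frac{1}{36} = - \frac{1}{3} \approx -0.33333$)
$- 2 \left(y{\left(4,4 \right)} - 6\right) \left(-116\right) + P = - 2 \left(-2 - 6\right) \left(-116\right) - \frac{1}{3} = \left(-2\right) \left(-8\right) \left(-116\right) - \frac{1}{3} = 16 \left(-116\right) - \frac{1}{3} = -1856 - \frac{1}{3} = - \frac{5569}{3}$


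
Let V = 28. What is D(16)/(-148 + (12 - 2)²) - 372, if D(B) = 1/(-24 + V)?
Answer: -71425/192 ≈ -372.01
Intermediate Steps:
D(B) = ¼ (D(B) = 1/(-24 + 28) = 1/4 = ¼)
D(16)/(-148 + (12 - 2)²) - 372 = (¼)/(-148 + (12 - 2)²) - 372 = (¼)/(-148 + 10²) - 372 = (¼)/(-148 + 100) - 372 = (¼)/(-48) - 372 = -1/48*¼ - 372 = -1/192 - 372 = -71425/192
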